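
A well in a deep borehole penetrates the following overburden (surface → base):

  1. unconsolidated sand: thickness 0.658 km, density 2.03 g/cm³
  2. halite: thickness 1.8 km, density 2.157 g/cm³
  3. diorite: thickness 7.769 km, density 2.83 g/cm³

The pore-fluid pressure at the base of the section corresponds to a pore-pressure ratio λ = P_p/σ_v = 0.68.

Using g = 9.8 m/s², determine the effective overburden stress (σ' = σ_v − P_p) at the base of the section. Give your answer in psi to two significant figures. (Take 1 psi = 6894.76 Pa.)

Overburden (lithostatic) stress σ_v:
unconsolidated sand: 2030 kg/m³ × 9.8 m/s² × 658 m = 1.309×10^7 Pa = 13.09 MPa
halite: 2157 kg/m³ × 9.8 m/s² × 1800 m = 3.805×10^7 Pa = 38.05 MPa
diorite: 2830 kg/m³ × 9.8 m/s² × 7769 m = 2.155×10^8 Pa = 215.5 MPa
Total = 13.09 + 38.05 + 215.5 = 266.61 MPa
Pore pressure P_p = λ·σ_v = 0.68 × 266.6 MPa = 181.3 MPa
Effective stress σ' = σ_v − P_p = 266.6 − 181.3 = 85.314 MPa = 12374 psi

12000 psi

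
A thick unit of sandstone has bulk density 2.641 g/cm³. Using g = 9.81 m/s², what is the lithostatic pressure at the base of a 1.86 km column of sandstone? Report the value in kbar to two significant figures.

0.48 kbar

sandstone: 2641 kg/m³ × 9.81 m/s² × 1860 m = 4.819×10^7 Pa = 0.4819 kbar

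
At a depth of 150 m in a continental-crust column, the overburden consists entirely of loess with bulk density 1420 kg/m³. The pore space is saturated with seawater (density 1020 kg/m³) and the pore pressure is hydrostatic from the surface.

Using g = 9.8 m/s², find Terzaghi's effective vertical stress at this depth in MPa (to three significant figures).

0.588 MPa

Overburden (lithostatic) stress σ_v:
loess: 1420 kg/m³ × 9.8 m/s² × 150 m = 2.087×10^6 Pa = 2.087 MPa
Pore pressure P_p = 1020 kg/m³ × 9.8 m/s² × 150 m = 1.499×10^6 Pa = 1.499 MPa
Effective stress σ' = σ_v − P_p = 2.087 − 1.499 = 0.58800 MPa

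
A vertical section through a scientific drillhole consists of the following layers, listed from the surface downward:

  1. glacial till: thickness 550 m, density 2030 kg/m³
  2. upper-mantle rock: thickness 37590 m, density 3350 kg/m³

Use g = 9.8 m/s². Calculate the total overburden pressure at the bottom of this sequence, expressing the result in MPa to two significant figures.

glacial till: 2030 kg/m³ × 9.8 m/s² × 550 m = 1.094×10^7 Pa = 10.94 MPa
upper-mantle rock: 3350 kg/m³ × 9.8 m/s² × 37590 m = 1.234×10^9 Pa = 1234 MPa
Total = 10.94 + 1234 = 1245.0 MPa

1200 MPa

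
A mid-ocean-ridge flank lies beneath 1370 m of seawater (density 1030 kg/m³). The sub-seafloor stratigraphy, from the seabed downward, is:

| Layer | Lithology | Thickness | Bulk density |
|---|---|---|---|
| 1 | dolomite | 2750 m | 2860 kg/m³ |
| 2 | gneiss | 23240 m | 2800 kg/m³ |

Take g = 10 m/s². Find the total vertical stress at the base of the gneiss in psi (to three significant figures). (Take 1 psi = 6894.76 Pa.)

seawater: 1030 kg/m³ × 10 m/s² × 1370 m = 1.411×10^7 Pa = 2047 psi
dolomite: 2860 kg/m³ × 10 m/s² × 2750 m = 7.865×10^7 Pa = 11407 psi
gneiss: 2800 kg/m³ × 10 m/s² × 23240 m = 6.507×10^8 Pa = 94379 psi
Total = 2047 + 11407 + 94379 = 1.0783×10^5 psi

108000 psi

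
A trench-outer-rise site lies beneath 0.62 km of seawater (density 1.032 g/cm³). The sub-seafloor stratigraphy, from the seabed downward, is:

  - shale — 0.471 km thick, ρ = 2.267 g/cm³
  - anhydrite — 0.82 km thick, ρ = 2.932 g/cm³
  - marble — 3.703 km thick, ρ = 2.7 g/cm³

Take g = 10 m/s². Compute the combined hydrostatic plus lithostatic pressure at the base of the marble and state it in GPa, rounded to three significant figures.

0.141 GPa

seawater: 1032 kg/m³ × 10 m/s² × 620 m = 6.398×10^6 Pa = 6.398×10^-3 GPa
shale: 2267 kg/m³ × 10 m/s² × 471 m = 1.068×10^7 Pa = 0.01068 GPa
anhydrite: 2932 kg/m³ × 10 m/s² × 820 m = 2.404×10^7 Pa = 0.02404 GPa
marble: 2700 kg/m³ × 10 m/s² × 3703 m = 9.998×10^7 Pa = 0.09998 GPa
Total = 6.398×10^-3 + 0.01068 + 0.02404 + 0.09998 = 0.14110 GPa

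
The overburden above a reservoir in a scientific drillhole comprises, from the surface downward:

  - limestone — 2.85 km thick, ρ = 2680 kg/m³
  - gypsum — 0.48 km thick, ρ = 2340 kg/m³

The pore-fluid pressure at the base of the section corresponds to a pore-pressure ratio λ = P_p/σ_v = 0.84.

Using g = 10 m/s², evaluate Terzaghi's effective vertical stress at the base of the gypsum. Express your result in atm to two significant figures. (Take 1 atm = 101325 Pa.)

Overburden (lithostatic) stress σ_v:
limestone: 2680 kg/m³ × 10 m/s² × 2850 m = 7.638×10^7 Pa = 76.38 MPa
gypsum: 2340 kg/m³ × 10 m/s² × 480 m = 1.123×10^7 Pa = 11.23 MPa
Total = 76.38 + 11.23 = 87.612 MPa
Pore pressure P_p = λ·σ_v = 0.84 × 87.61 MPa = 73.59 MPa
Effective stress σ' = σ_v − P_p = 87.61 − 73.59 = 14.018 MPa = 138.35 atm

140 atm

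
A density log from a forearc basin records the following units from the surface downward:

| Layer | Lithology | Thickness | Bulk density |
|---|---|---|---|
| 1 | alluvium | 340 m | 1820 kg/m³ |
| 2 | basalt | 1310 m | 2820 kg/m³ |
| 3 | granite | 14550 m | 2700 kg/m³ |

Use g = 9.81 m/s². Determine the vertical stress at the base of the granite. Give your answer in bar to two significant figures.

alluvium: 1820 kg/m³ × 9.81 m/s² × 340 m = 6.070×10^6 Pa = 60.70 bar
basalt: 2820 kg/m³ × 9.81 m/s² × 1310 m = 3.624×10^7 Pa = 362.4 bar
granite: 2700 kg/m³ × 9.81 m/s² × 14550 m = 3.854×10^8 Pa = 3854 bar
Total = 60.70 + 362.4 + 3854 = 4277.0 bar

4300 bar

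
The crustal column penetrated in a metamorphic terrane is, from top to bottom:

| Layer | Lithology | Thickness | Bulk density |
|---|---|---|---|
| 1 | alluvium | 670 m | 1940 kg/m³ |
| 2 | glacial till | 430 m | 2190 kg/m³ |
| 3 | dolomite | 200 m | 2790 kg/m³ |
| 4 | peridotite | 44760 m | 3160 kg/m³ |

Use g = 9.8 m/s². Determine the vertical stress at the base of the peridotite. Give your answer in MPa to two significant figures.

1400 MPa

alluvium: 1940 kg/m³ × 9.8 m/s² × 670 m = 1.274×10^7 Pa = 12.74 MPa
glacial till: 2190 kg/m³ × 9.8 m/s² × 430 m = 9.229×10^6 Pa = 9.229 MPa
dolomite: 2790 kg/m³ × 9.8 m/s² × 200 m = 5.468×10^6 Pa = 5.468 MPa
peridotite: 3160 kg/m³ × 9.8 m/s² × 44760 m = 1.386×10^9 Pa = 1386 MPa
Total = 12.74 + 9.229 + 5.468 + 1386 = 1413.6 MPa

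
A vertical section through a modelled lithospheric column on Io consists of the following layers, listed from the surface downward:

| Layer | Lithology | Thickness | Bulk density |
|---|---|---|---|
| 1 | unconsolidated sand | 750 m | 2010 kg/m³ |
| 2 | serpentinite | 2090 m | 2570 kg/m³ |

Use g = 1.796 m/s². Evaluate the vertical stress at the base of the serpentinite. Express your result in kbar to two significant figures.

0.12 kbar

unconsolidated sand: 2010 kg/m³ × 1.796 m/s² × 750 m = 2.707×10^6 Pa = 0.02707 kbar
serpentinite: 2570 kg/m³ × 1.796 m/s² × 2090 m = 9.647×10^6 Pa = 0.09647 kbar
Total = 0.02707 + 0.09647 = 0.12354 kbar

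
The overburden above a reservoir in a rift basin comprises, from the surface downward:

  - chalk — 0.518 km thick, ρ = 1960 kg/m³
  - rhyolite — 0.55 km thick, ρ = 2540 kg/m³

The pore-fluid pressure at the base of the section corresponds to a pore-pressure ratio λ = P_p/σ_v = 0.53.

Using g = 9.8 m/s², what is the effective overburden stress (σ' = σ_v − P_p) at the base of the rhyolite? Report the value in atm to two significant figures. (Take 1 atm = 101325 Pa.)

Overburden (lithostatic) stress σ_v:
chalk: 1960 kg/m³ × 9.8 m/s² × 518 m = 9.950×10^6 Pa = 9.950 MPa
rhyolite: 2540 kg/m³ × 9.8 m/s² × 550 m = 1.369×10^7 Pa = 13.69 MPa
Total = 9.950 + 13.69 = 23.640 MPa
Pore pressure P_p = λ·σ_v = 0.53 × 23.64 MPa = 12.53 MPa
Effective stress σ' = σ_v − P_p = 23.64 − 12.53 = 11.111 MPa = 109.66 atm

110 atm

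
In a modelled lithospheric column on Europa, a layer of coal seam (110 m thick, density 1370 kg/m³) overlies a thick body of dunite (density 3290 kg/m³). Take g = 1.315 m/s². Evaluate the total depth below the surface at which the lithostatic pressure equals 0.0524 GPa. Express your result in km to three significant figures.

Pressure at base of upper layers: 1370×1.315×110 = 1.982×10^5 Pa = 1.982×10^-4 GPa
Remaining pressure to be supplied by dunite: 5.240×10^7 − 1.982×10^5 = 5.220×10^7 Pa
Additional depth in dunite = 5.220×10^7 Pa / (3290 kg/m³ × 1.315 m/s²) = 12066 m
Total depth = 110 m + 12066 m = 12176 m
= 12.176 km

12.2 km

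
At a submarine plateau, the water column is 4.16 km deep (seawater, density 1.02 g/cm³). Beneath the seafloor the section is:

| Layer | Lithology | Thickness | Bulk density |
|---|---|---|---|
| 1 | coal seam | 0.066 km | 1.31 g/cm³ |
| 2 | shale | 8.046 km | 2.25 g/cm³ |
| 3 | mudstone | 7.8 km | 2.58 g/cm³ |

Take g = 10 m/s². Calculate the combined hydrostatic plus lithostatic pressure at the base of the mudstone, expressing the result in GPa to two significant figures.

seawater: 1020 kg/m³ × 10 m/s² × 4160 m = 4.243×10^7 Pa = 0.04243 GPa
coal seam: 1310 kg/m³ × 10 m/s² × 66 m = 8.646×10^5 Pa = 8.646×10^-4 GPa
shale: 2250 kg/m³ × 10 m/s² × 8046 m = 1.810×10^8 Pa = 0.1810 GPa
mudstone: 2580 kg/m³ × 10 m/s² × 7800 m = 2.012×10^8 Pa = 0.2012 GPa
Total = 0.04243 + 8.646×10^-4 + 0.1810 + 0.2012 = 0.42557 GPa

0.43 GPa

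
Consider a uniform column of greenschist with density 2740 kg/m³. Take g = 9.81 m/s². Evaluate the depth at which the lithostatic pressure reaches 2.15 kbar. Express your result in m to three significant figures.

8000 m

h = P/(ρg) = 2.15 kbar / (2740 kg/m³ × 9.81 m/s²) = 2.150×10^8 Pa / 26879 Pa/m = 7998.7 m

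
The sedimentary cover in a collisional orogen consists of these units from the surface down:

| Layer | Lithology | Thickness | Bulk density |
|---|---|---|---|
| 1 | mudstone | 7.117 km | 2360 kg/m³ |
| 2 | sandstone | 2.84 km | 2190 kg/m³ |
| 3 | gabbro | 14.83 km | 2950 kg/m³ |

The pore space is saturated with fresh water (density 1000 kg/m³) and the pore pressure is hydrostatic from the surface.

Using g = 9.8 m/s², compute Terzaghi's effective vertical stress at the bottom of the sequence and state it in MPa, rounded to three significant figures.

Overburden (lithostatic) stress σ_v:
mudstone: 2360 kg/m³ × 9.8 m/s² × 7117 m = 1.646×10^8 Pa = 164.6 MPa
sandstone: 2190 kg/m³ × 9.8 m/s² × 2840 m = 6.095×10^7 Pa = 60.95 MPa
gabbro: 2950 kg/m³ × 9.8 m/s² × 14830 m = 4.287×10^8 Pa = 428.7 MPa
Total = 164.6 + 60.95 + 428.7 = 654.29 MPa
Pore pressure P_p = 1000 kg/m³ × 9.8 m/s² × 24787 m = 2.429×10^8 Pa = 242.9 MPa
Effective stress σ' = σ_v − P_p = 654.3 − 242.9 = 411.38 MPa

411 MPa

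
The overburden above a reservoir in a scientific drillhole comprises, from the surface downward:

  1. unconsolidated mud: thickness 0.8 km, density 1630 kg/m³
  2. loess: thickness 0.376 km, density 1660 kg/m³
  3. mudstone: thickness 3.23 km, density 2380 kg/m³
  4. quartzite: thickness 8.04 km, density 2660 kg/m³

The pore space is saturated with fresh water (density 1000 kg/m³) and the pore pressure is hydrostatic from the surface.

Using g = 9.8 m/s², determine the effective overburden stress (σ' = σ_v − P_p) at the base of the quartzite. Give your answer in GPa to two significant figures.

0.18 GPa

Overburden (lithostatic) stress σ_v:
unconsolidated mud: 1630 kg/m³ × 9.8 m/s² × 800 m = 1.278×10^7 Pa = 12.78 MPa
loess: 1660 kg/m³ × 9.8 m/s² × 376 m = 6.117×10^6 Pa = 6.117 MPa
mudstone: 2380 kg/m³ × 9.8 m/s² × 3230 m = 7.534×10^7 Pa = 75.34 MPa
quartzite: 2660 kg/m³ × 9.8 m/s² × 8040 m = 2.096×10^8 Pa = 209.6 MPa
Total = 12.78 + 6.117 + 75.34 + 209.6 = 303.82 MPa
Pore pressure P_p = 1000 kg/m³ × 9.8 m/s² × 12446 m = 1.220×10^8 Pa = 122.0 MPa
Effective stress σ' = σ_v − P_p = 303.8 − 122.0 = 181.85 MPa = 0.18185 GPa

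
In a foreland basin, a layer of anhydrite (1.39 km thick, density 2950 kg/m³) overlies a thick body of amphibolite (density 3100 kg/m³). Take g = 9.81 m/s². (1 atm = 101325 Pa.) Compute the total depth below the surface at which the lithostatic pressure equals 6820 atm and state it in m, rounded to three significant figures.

Pressure at base of upper layers: 2950×9.81×1390 = 4.023×10^7 Pa = 397.0 atm
Remaining pressure to be supplied by amphibolite: 6.910×10^8 − 4.023×10^7 = 6.508×10^8 Pa
Additional depth in amphibolite = 6.508×10^8 Pa / (3100 kg/m³ × 9.81 m/s²) = 21400 m
Total depth = 1390 m + 21400 m = 22790 m

22800 m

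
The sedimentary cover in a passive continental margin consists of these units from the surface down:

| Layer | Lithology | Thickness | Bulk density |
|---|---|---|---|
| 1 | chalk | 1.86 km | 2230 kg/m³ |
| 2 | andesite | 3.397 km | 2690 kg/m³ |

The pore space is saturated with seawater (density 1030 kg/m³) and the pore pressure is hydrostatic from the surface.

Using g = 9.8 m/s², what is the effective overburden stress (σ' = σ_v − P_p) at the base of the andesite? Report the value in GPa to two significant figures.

0.077 GPa

Overburden (lithostatic) stress σ_v:
chalk: 2230 kg/m³ × 9.8 m/s² × 1860 m = 4.065×10^7 Pa = 40.65 MPa
andesite: 2690 kg/m³ × 9.8 m/s² × 3397 m = 8.955×10^7 Pa = 89.55 MPa
Total = 40.65 + 89.55 = 130.20 MPa
Pore pressure P_p = 1030 kg/m³ × 9.8 m/s² × 5257 m = 5.306×10^7 Pa = 53.06 MPa
Effective stress σ' = σ_v − P_p = 130.2 − 53.06 = 77.136 MPa = 0.077136 GPa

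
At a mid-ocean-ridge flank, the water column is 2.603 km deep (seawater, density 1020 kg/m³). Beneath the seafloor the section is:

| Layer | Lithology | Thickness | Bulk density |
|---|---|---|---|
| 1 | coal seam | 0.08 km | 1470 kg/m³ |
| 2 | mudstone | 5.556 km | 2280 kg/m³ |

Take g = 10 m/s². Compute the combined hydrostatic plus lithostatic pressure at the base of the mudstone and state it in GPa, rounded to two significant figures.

seawater: 1020 kg/m³ × 10 m/s² × 2603 m = 2.655×10^7 Pa = 0.02655 GPa
coal seam: 1470 kg/m³ × 10 m/s² × 80 m = 1.176×10^6 Pa = 1.176×10^-3 GPa
mudstone: 2280 kg/m³ × 10 m/s² × 5556 m = 1.267×10^8 Pa = 0.1267 GPa
Total = 0.02655 + 1.176×10^-3 + 0.1267 = 0.15440 GPa

0.15 GPa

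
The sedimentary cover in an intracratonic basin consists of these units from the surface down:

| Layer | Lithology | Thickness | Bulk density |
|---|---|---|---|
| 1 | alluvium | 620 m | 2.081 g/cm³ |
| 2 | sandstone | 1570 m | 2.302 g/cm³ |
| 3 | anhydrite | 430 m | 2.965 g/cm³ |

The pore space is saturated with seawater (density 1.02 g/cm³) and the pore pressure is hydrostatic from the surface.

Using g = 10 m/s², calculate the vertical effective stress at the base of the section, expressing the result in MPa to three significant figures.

Overburden (lithostatic) stress σ_v:
alluvium: 2081 kg/m³ × 10 m/s² × 620 m = 1.290×10^7 Pa = 12.90 MPa
sandstone: 2302 kg/m³ × 10 m/s² × 1570 m = 3.614×10^7 Pa = 36.14 MPa
anhydrite: 2965 kg/m³ × 10 m/s² × 430 m = 1.275×10^7 Pa = 12.75 MPa
Total = 12.90 + 36.14 + 12.75 = 61.793 MPa
Pore pressure P_p = 1020 kg/m³ × 10 m/s² × 2620 m = 2.672×10^7 Pa = 26.72 MPa
Effective stress σ' = σ_v − P_p = 61.79 − 26.72 = 35.069 MPa

35.1 MPa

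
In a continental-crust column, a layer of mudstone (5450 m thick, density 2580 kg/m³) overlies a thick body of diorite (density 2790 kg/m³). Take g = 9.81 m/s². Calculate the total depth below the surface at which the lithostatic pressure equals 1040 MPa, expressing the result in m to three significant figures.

38400 m

Pressure at base of upper layers: 2580×9.81×5450 = 1.379×10^8 Pa = 137.9 MPa
Remaining pressure to be supplied by diorite: 1.040×10^9 − 1.379×10^8 = 9.021×10^8 Pa
Additional depth in diorite = 9.021×10^8 Pa / (2790 kg/m³ × 9.81 m/s²) = 32958 m
Total depth = 5450 m + 32958 m = 38408 m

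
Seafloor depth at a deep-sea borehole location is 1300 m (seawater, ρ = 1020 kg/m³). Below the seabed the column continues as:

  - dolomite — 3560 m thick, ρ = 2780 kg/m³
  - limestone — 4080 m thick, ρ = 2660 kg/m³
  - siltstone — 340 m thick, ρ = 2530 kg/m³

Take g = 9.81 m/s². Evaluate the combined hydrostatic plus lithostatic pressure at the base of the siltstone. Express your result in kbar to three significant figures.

seawater: 1020 kg/m³ × 9.81 m/s² × 1300 m = 1.301×10^7 Pa = 0.1301 kbar
dolomite: 2780 kg/m³ × 9.81 m/s² × 3560 m = 9.709×10^7 Pa = 0.9709 kbar
limestone: 2660 kg/m³ × 9.81 m/s² × 4080 m = 1.065×10^8 Pa = 1.065 kbar
siltstone: 2530 kg/m³ × 9.81 m/s² × 340 m = 8.439×10^6 Pa = 0.08439 kbar
Total = 0.1301 + 0.9709 + 1.065 + 0.08439 = 2.2500 kbar

2.25 kbar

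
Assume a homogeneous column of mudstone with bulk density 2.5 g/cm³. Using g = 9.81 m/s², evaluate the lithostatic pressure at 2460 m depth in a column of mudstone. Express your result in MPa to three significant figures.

60.3 MPa

mudstone: 2500 kg/m³ × 9.81 m/s² × 2460 m = 6.033×10^7 Pa = 60.33 MPa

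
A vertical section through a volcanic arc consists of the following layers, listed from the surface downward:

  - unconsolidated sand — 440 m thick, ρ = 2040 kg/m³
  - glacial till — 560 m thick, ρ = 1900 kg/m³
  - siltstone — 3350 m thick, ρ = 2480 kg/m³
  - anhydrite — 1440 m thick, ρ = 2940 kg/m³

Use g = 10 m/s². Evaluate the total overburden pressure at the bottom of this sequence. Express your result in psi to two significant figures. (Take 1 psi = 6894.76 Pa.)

21000 psi

unconsolidated sand: 2040 kg/m³ × 10 m/s² × 440 m = 8.976×10^6 Pa = 1302 psi
glacial till: 1900 kg/m³ × 10 m/s² × 560 m = 1.064×10^7 Pa = 1543 psi
siltstone: 2480 kg/m³ × 10 m/s² × 3350 m = 8.308×10^7 Pa = 12050 psi
anhydrite: 2940 kg/m³ × 10 m/s² × 1440 m = 4.234×10^7 Pa = 6140 psi
Total = 1302 + 1543 + 12050 + 6140 = 21035 psi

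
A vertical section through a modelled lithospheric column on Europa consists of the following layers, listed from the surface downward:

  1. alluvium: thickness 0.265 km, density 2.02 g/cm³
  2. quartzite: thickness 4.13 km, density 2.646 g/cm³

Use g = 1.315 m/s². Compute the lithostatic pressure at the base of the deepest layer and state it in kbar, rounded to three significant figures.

alluvium: 2020 kg/m³ × 1.315 m/s² × 265 m = 7.039×10^5 Pa = 7.039×10^-3 kbar
quartzite: 2646 kg/m³ × 1.315 m/s² × 4130 m = 1.437×10^7 Pa = 0.1437 kbar
Total = 7.039×10^-3 + 0.1437 = 0.15074 kbar

0.151 kbar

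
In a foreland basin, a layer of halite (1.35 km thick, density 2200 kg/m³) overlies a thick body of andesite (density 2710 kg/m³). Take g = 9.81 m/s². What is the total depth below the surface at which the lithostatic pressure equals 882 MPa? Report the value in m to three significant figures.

33400 m

Pressure at base of upper layers: 2200×9.81×1350 = 2.914×10^7 Pa = 29.14 MPa
Remaining pressure to be supplied by andesite: 8.820×10^8 − 2.914×10^7 = 8.529×10^8 Pa
Additional depth in andesite = 8.529×10^8 Pa / (2710 kg/m³ × 9.81 m/s²) = 32081 m
Total depth = 1350 m + 32081 m = 33431 m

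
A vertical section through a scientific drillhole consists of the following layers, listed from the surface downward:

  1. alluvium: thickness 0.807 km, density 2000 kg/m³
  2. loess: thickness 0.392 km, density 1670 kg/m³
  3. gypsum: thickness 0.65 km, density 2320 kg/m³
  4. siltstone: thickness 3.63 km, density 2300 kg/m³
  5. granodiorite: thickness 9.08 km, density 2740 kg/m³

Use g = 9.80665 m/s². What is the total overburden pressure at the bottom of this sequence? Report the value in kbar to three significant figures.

3.63 kbar

alluvium: 2000 kg/m³ × 9.80665 m/s² × 807 m = 1.583×10^7 Pa = 0.1583 kbar
loess: 1670 kg/m³ × 9.80665 m/s² × 392 m = 6.420×10^6 Pa = 0.06420 kbar
gypsum: 2320 kg/m³ × 9.80665 m/s² × 650 m = 1.479×10^7 Pa = 0.1479 kbar
siltstone: 2300 kg/m³ × 9.80665 m/s² × 3630 m = 8.188×10^7 Pa = 0.8188 kbar
granodiorite: 2740 kg/m³ × 9.80665 m/s² × 9080 m = 2.440×10^8 Pa = 2.440 kbar
Total = 0.1583 + 0.06420 + 0.1479 + 0.8188 + 2.440 = 3.6289 kbar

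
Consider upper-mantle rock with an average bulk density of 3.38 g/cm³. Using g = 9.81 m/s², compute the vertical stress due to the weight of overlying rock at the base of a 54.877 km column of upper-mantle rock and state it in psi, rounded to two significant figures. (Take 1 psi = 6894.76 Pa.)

260000 psi

upper-mantle rock: 3380 kg/m³ × 9.81 m/s² × 54877 m = 1.820×10^9 Pa = 2.639×10^5 psi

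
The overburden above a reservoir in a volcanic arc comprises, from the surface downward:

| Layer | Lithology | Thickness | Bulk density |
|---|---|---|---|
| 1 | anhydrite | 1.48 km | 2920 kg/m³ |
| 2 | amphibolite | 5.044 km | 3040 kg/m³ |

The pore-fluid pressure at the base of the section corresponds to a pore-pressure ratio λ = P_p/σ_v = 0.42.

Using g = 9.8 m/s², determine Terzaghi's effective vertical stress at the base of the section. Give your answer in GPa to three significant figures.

0.112 GPa

Overburden (lithostatic) stress σ_v:
anhydrite: 2920 kg/m³ × 9.8 m/s² × 1480 m = 4.235×10^7 Pa = 42.35 MPa
amphibolite: 3040 kg/m³ × 9.8 m/s² × 5044 m = 1.503×10^8 Pa = 150.3 MPa
Total = 42.35 + 150.3 = 192.62 MPa
Pore pressure P_p = λ·σ_v = 0.42 × 192.6 MPa = 80.90 MPa
Effective stress σ' = σ_v − P_p = 192.6 − 80.90 = 111.72 MPa = 0.11172 GPa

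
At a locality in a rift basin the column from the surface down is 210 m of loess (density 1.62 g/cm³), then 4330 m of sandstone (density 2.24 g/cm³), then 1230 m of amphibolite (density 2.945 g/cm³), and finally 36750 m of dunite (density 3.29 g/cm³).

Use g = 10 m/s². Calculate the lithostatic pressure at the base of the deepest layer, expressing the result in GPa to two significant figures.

loess: 1620 kg/m³ × 10 m/s² × 210 m = 3.402×10^6 Pa = 3.402×10^-3 GPa
sandstone: 2240 kg/m³ × 10 m/s² × 4330 m = 9.699×10^7 Pa = 0.09699 GPa
amphibolite: 2945 kg/m³ × 10 m/s² × 1230 m = 3.622×10^7 Pa = 0.03622 GPa
dunite: 3290 kg/m³ × 10 m/s² × 36750 m = 1.209×10^9 Pa = 1.209 GPa
Total = 3.402×10^-3 + 0.09699 + 0.03622 + 1.209 = 1.3457 GPa

1.3 GPa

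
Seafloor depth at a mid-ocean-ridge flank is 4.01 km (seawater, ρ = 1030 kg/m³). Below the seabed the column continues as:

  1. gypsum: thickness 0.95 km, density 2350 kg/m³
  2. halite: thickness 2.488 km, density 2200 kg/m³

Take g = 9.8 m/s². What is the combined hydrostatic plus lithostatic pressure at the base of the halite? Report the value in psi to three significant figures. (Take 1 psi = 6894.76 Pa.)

16800 psi

seawater: 1030 kg/m³ × 9.8 m/s² × 4010 m = 4.048×10^7 Pa = 5871 psi
gypsum: 2350 kg/m³ × 9.8 m/s² × 950 m = 2.188×10^7 Pa = 3173 psi
halite: 2200 kg/m³ × 9.8 m/s² × 2488 m = 5.364×10^7 Pa = 7780 psi
Total = 5871 + 3173 + 7780 = 16824 psi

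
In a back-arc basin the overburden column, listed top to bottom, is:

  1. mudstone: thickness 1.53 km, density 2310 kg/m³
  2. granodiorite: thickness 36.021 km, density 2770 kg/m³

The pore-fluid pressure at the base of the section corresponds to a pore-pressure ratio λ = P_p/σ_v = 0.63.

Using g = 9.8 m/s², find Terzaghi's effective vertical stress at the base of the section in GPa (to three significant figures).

Overburden (lithostatic) stress σ_v:
mudstone: 2310 kg/m³ × 9.8 m/s² × 1530 m = 3.464×10^7 Pa = 34.64 MPa
granodiorite: 2770 kg/m³ × 9.8 m/s² × 36021 m = 9.778×10^8 Pa = 977.8 MPa
Total = 34.64 + 977.8 = 1012.5 MPa
Pore pressure P_p = λ·σ_v = 0.63 × 1012 MPa = 637.9 MPa
Effective stress σ' = σ_v − P_p = 1012 − 637.9 = 374.61 MPa = 0.37461 GPa

0.375 GPa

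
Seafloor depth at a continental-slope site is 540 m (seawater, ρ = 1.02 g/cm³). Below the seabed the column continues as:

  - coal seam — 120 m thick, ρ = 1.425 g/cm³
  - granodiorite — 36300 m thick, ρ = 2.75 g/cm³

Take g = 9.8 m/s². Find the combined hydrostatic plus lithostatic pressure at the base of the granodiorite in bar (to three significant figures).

9850 bar

seawater: 1020 kg/m³ × 9.8 m/s² × 540 m = 5.398×10^6 Pa = 53.98 bar
coal seam: 1425 kg/m³ × 9.8 m/s² × 120 m = 1.676×10^6 Pa = 16.76 bar
granodiorite: 2750 kg/m³ × 9.8 m/s² × 36300 m = 9.783×10^8 Pa = 9783 bar
Total = 53.98 + 16.76 + 9783 = 9853.6 bar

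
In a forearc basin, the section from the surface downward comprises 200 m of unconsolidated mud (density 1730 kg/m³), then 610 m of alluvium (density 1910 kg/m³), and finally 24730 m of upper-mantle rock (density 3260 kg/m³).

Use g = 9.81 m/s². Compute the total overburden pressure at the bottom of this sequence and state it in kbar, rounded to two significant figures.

8.1 kbar

unconsolidated mud: 1730 kg/m³ × 9.81 m/s² × 200 m = 3.394×10^6 Pa = 0.03394 kbar
alluvium: 1910 kg/m³ × 9.81 m/s² × 610 m = 1.143×10^7 Pa = 0.1143 kbar
upper-mantle rock: 3260 kg/m³ × 9.81 m/s² × 24730 m = 7.909×10^8 Pa = 7.909 kbar
Total = 0.03394 + 0.1143 + 7.909 = 8.0570 kbar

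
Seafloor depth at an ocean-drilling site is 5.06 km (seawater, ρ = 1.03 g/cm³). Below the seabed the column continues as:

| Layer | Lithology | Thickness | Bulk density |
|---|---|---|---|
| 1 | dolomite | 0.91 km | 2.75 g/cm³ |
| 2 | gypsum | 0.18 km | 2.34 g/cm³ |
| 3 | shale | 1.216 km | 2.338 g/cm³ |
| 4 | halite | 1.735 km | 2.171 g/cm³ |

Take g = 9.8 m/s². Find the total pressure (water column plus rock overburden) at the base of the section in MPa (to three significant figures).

seawater: 1030 kg/m³ × 9.8 m/s² × 5060 m = 5.108×10^7 Pa = 51.08 MPa
dolomite: 2750 kg/m³ × 9.8 m/s² × 910 m = 2.452×10^7 Pa = 24.52 MPa
gypsum: 2340 kg/m³ × 9.8 m/s² × 180 m = 4.128×10^6 Pa = 4.128 MPa
shale: 2338 kg/m³ × 9.8 m/s² × 1216 m = 2.786×10^7 Pa = 27.86 MPa
halite: 2171 kg/m³ × 9.8 m/s² × 1735 m = 3.691×10^7 Pa = 36.91 MPa
Total = 51.08 + 24.52 + 4.128 + 27.86 + 36.91 = 144.50 MPa

145 MPa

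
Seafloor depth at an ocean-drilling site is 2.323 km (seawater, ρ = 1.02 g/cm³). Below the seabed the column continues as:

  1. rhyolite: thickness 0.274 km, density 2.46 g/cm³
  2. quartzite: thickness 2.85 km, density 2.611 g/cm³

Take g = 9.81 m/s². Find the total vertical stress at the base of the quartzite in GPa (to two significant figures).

0.10 GPa

seawater: 1020 kg/m³ × 9.81 m/s² × 2323 m = 2.324×10^7 Pa = 0.02324 GPa
rhyolite: 2460 kg/m³ × 9.81 m/s² × 274 m = 6.612×10^6 Pa = 6.612×10^-3 GPa
quartzite: 2611 kg/m³ × 9.81 m/s² × 2850 m = 7.300×10^7 Pa = 0.07300 GPa
Total = 0.02324 + 6.612×10^-3 + 0.07300 = 0.10286 GPa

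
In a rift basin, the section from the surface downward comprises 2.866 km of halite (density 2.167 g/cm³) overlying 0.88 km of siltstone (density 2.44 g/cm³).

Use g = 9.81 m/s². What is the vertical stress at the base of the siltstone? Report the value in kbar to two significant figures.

halite: 2167 kg/m³ × 9.81 m/s² × 2866 m = 6.093×10^7 Pa = 0.6093 kbar
siltstone: 2440 kg/m³ × 9.81 m/s² × 880 m = 2.106×10^7 Pa = 0.2106 kbar
Total = 0.6093 + 0.2106 = 0.81990 kbar

0.82 kbar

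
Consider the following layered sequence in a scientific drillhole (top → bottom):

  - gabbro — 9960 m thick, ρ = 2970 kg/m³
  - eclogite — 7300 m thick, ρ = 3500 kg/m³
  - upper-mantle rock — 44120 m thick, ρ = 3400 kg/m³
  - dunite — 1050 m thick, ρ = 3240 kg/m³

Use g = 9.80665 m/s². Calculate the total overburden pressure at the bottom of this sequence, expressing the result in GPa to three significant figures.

gabbro: 2970 kg/m³ × 9.80665 m/s² × 9960 m = 2.901×10^8 Pa = 0.2901 GPa
eclogite: 3500 kg/m³ × 9.80665 m/s² × 7300 m = 2.506×10^8 Pa = 0.2506 GPa
upper-mantle rock: 3400 kg/m³ × 9.80665 m/s² × 44120 m = 1.471×10^9 Pa = 1.471 GPa
dunite: 3240 kg/m³ × 9.80665 m/s² × 1050 m = 3.336×10^7 Pa = 0.03336 GPa
Total = 0.2901 + 0.2506 + 1.471 + 0.03336 = 2.0451 GPa

2.05 GPa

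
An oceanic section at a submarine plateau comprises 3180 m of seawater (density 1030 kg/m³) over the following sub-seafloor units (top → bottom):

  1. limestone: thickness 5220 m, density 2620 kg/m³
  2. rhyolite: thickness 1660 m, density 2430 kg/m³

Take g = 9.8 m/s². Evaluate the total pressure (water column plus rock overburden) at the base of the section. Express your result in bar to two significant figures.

seawater: 1030 kg/m³ × 9.8 m/s² × 3180 m = 3.210×10^7 Pa = 321.0 bar
limestone: 2620 kg/m³ × 9.8 m/s² × 5220 m = 1.340×10^8 Pa = 1340 bar
rhyolite: 2430 kg/m³ × 9.8 m/s² × 1660 m = 3.953×10^7 Pa = 395.3 bar
Total = 321.0 + 1340 + 395.3 = 2056.6 bar

2100 bar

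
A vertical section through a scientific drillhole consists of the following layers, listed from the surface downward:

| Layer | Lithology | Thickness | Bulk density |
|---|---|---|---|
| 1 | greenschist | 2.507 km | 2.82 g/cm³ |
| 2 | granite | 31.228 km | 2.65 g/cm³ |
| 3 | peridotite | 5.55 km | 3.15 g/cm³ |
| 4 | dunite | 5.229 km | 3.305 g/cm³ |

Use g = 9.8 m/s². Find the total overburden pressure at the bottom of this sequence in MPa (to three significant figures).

1220 MPa

greenschist: 2820 kg/m³ × 9.8 m/s² × 2507 m = 6.928×10^7 Pa = 69.28 MPa
granite: 2650 kg/m³ × 9.8 m/s² × 31228 m = 8.110×10^8 Pa = 811.0 MPa
peridotite: 3150 kg/m³ × 9.8 m/s² × 5550 m = 1.713×10^8 Pa = 171.3 MPa
dunite: 3305 kg/m³ × 9.8 m/s² × 5229 m = 1.694×10^8 Pa = 169.4 MPa
Total = 69.28 + 811.0 + 171.3 + 169.4 = 1221.0 MPa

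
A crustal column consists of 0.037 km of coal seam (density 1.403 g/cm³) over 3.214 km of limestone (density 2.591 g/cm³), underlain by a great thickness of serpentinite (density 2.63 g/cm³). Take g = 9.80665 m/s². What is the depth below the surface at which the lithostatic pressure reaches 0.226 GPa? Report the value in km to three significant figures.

8.83 km

Pressure at base of upper layers: 1403×9.80665×37 + 2591×9.80665×3214 = 8.217×10^7 Pa = 0.08217 GPa
Remaining pressure to be supplied by serpentinite: 2.260×10^8 − 8.217×10^7 = 1.438×10^8 Pa
Additional depth in serpentinite = 1.438×10^8 Pa / (2630 kg/m³ × 9.80665 m/s²) = 5576.5 m
Total depth = 3251 m + 5576.5 m = 8827.5 m
= 8.8275 km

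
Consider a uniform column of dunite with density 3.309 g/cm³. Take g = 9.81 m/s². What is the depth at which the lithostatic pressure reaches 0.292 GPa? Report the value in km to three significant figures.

9.00 km

h = P/(ρg) = 0.292 GPa / (3309 kg/m³ × 9.81 m/s²) = 2.920×10^8 Pa / 32461 Pa/m = 8995.3 m
= 8.9953 km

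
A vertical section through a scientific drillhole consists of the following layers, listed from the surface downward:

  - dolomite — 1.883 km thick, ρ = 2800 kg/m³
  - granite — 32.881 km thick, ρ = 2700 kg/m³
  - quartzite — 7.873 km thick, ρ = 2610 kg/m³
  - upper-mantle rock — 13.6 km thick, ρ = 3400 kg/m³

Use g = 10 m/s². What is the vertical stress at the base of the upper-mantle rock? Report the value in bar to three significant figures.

16100 bar

dolomite: 2800 kg/m³ × 10 m/s² × 1883 m = 5.272×10^7 Pa = 527.2 bar
granite: 2700 kg/m³ × 10 m/s² × 32881 m = 8.878×10^8 Pa = 8878 bar
quartzite: 2610 kg/m³ × 10 m/s² × 7873 m = 2.055×10^8 Pa = 2055 bar
upper-mantle rock: 3400 kg/m³ × 10 m/s² × 13600 m = 4.624×10^8 Pa = 4624 bar
Total = 527.2 + 8878 + 2055 + 4624 = 16084 bar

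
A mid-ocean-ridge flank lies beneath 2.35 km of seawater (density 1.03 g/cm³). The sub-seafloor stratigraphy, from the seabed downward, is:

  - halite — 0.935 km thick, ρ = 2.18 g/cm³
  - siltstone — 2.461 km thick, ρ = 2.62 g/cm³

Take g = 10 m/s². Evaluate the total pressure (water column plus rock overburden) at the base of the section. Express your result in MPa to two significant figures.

110 MPa

seawater: 1030 kg/m³ × 10 m/s² × 2350 m = 2.421×10^7 Pa = 24.20 MPa
halite: 2180 kg/m³ × 10 m/s² × 935 m = 2.038×10^7 Pa = 20.38 MPa
siltstone: 2620 kg/m³ × 10 m/s² × 2461 m = 6.448×10^7 Pa = 64.48 MPa
Total = 24.20 + 20.38 + 64.48 = 109.07 MPa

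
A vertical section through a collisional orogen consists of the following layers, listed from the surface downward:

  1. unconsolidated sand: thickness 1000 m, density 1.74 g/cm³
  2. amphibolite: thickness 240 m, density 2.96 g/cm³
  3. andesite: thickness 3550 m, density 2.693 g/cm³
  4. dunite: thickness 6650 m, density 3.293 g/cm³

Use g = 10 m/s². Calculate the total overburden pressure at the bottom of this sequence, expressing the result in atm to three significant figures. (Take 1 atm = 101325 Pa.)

unconsolidated sand: 1740 kg/m³ × 10 m/s² × 1000 m = 1.740×10^7 Pa = 171.7 atm
amphibolite: 2960 kg/m³ × 10 m/s² × 240 m = 7.104×10^6 Pa = 70.11 atm
andesite: 2693 kg/m³ × 10 m/s² × 3550 m = 9.560×10^7 Pa = 943.5 atm
dunite: 3293 kg/m³ × 10 m/s² × 6650 m = 2.190×10^8 Pa = 2161 atm
Total = 171.7 + 70.11 + 943.5 + 2161 = 3346.6 atm

3350 atm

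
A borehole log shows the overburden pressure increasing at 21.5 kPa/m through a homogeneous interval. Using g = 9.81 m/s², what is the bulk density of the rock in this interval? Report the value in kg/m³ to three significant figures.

ρ = (dP/dz)/g = 21.5 kPa/m / 9.81 m/s² = 21500 Pa/m / 9.81 m/s² = 2191.6 kg/m³

2190 kg/m³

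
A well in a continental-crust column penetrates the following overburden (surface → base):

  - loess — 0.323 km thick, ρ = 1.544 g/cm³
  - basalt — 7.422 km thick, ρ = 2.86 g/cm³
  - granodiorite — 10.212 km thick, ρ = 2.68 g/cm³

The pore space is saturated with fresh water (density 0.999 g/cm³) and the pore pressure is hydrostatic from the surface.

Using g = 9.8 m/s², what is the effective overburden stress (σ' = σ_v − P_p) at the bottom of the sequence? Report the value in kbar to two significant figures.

Overburden (lithostatic) stress σ_v:
loess: 1544 kg/m³ × 9.8 m/s² × 323 m = 4.887×10^6 Pa = 4.887 MPa
basalt: 2860 kg/m³ × 9.8 m/s² × 7422 m = 2.080×10^8 Pa = 208.0 MPa
granodiorite: 2680 kg/m³ × 9.8 m/s² × 10212 m = 2.682×10^8 Pa = 268.2 MPa
Total = 4.887 + 208.0 + 268.2 = 481.12 MPa
Pore pressure P_p = 999 kg/m³ × 9.8 m/s² × 17957 m = 1.758×10^8 Pa = 175.8 MPa
Effective stress σ' = σ_v − P_p = 481.1 − 175.8 = 305.32 MPa = 3.0532 kbar

3.1 kbar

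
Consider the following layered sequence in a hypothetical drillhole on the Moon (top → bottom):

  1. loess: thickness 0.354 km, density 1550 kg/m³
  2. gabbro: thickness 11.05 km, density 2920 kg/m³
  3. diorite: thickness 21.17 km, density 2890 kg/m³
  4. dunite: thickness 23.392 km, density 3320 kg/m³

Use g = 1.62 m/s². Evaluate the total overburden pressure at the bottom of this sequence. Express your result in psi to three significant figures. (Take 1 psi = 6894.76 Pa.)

40300 psi

loess: 1550 kg/m³ × 1.62 m/s² × 354 m = 8.889×10^5 Pa = 128.9 psi
gabbro: 2920 kg/m³ × 1.62 m/s² × 11050 m = 5.227×10^7 Pa = 7581 psi
diorite: 2890 kg/m³ × 1.62 m/s² × 21170 m = 9.911×10^7 Pa = 14375 psi
dunite: 3320 kg/m³ × 1.62 m/s² × 23392 m = 1.258×10^8 Pa = 18247 psi
Total = 128.9 + 7581 + 14375 + 18247 = 40333 psi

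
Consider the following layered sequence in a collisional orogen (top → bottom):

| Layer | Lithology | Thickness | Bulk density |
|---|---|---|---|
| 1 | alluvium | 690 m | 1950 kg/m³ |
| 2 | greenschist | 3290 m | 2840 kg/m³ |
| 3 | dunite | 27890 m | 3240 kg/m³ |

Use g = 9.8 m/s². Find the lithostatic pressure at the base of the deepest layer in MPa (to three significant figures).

990 MPa

alluvium: 1950 kg/m³ × 9.8 m/s² × 690 m = 1.319×10^7 Pa = 13.19 MPa
greenschist: 2840 kg/m³ × 9.8 m/s² × 3290 m = 9.157×10^7 Pa = 91.57 MPa
dunite: 3240 kg/m³ × 9.8 m/s² × 27890 m = 8.856×10^8 Pa = 885.6 MPa
Total = 13.19 + 91.57 + 885.6 = 990.32 MPa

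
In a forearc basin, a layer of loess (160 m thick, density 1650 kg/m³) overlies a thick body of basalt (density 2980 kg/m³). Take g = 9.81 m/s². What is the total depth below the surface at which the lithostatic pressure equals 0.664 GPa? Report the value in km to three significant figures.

22.8 km

Pressure at base of upper layers: 1650×9.81×160 = 2.590×10^6 Pa = 2.590×10^-3 GPa
Remaining pressure to be supplied by basalt: 6.640×10^8 − 2.590×10^6 = 6.614×10^8 Pa
Additional depth in basalt = 6.614×10^8 Pa / (2980 kg/m³ × 9.81 m/s²) = 22625 m
Total depth = 160 m + 22625 m = 22785 m
= 22.785 km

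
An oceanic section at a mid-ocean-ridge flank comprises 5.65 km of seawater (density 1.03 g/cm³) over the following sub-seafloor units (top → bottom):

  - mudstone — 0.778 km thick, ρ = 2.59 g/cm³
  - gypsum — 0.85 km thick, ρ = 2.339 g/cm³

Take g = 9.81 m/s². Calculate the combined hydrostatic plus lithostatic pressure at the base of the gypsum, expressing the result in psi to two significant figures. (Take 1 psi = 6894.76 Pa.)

seawater: 1030 kg/m³ × 9.81 m/s² × 5650 m = 5.709×10^7 Pa = 8280 psi
mudstone: 2590 kg/m³ × 9.81 m/s² × 778 m = 1.977×10^7 Pa = 2867 psi
gypsum: 2339 kg/m³ × 9.81 m/s² × 850 m = 1.950×10^7 Pa = 2829 psi
Total = 8280 + 2867 + 2829 = 13976 psi

14000 psi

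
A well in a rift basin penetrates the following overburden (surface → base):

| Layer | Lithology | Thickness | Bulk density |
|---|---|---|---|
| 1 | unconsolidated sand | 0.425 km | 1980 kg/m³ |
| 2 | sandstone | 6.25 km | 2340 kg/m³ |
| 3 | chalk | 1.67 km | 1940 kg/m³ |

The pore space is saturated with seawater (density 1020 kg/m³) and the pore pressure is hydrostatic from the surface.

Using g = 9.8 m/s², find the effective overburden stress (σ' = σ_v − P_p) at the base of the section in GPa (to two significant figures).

0.10 GPa

Overburden (lithostatic) stress σ_v:
unconsolidated sand: 1980 kg/m³ × 9.8 m/s² × 425 m = 8.247×10^6 Pa = 8.247 MPa
sandstone: 2340 kg/m³ × 9.8 m/s² × 6250 m = 1.433×10^8 Pa = 143.3 MPa
chalk: 1940 kg/m³ × 9.8 m/s² × 1670 m = 3.175×10^7 Pa = 31.75 MPa
Total = 8.247 + 143.3 + 31.75 = 183.32 MPa
Pore pressure P_p = 1020 kg/m³ × 9.8 m/s² × 8345 m = 8.342×10^7 Pa = 83.42 MPa
Effective stress σ' = σ_v − P_p = 183.3 − 83.42 = 99.905 MPa = 0.099905 GPa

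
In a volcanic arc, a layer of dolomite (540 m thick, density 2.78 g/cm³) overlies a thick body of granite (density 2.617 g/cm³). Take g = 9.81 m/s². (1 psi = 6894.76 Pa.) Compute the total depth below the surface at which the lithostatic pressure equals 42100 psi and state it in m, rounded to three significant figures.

Pressure at base of upper layers: 2780×9.81×540 = 1.473×10^7 Pa = 2136 psi
Remaining pressure to be supplied by granite: 2.903×10^8 − 1.473×10^7 = 2.755×10^8 Pa
Additional depth in granite = 2.755×10^8 Pa / (2617 kg/m³ × 9.81 m/s²) = 10733 m
Total depth = 540 m + 10733 m = 11273 m

11300 m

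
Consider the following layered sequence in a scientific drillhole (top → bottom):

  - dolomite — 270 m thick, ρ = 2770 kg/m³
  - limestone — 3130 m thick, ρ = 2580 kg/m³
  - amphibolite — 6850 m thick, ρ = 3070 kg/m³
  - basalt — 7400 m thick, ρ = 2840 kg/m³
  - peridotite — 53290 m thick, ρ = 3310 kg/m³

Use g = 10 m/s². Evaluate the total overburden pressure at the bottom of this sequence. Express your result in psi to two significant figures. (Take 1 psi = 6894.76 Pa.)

dolomite: 2770 kg/m³ × 10 m/s² × 270 m = 7.479×10^6 Pa = 1085 psi
limestone: 2580 kg/m³ × 10 m/s² × 3130 m = 8.075×10^7 Pa = 11712 psi
amphibolite: 3070 kg/m³ × 10 m/s² × 6850 m = 2.103×10^8 Pa = 30501 psi
basalt: 2840 kg/m³ × 10 m/s² × 7400 m = 2.102×10^8 Pa = 30481 psi
peridotite: 3310 kg/m³ × 10 m/s² × 53290 m = 1.764×10^9 Pa = 2.558×10^5 psi
Total = 1085 + 11712 + 30501 + 30481 + 2.558×10^5 = 3.2961×10^5 psi

330000 psi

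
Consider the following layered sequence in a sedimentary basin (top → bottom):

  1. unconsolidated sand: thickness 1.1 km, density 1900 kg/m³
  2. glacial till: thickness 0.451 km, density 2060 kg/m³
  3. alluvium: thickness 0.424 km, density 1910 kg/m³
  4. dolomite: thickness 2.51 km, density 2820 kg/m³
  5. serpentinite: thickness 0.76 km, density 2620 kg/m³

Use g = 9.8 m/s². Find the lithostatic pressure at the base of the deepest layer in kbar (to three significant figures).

1.26 kbar

unconsolidated sand: 1900 kg/m³ × 9.8 m/s² × 1100 m = 2.048×10^7 Pa = 0.2048 kbar
glacial till: 2060 kg/m³ × 9.8 m/s² × 451 m = 9.105×10^6 Pa = 0.09105 kbar
alluvium: 1910 kg/m³ × 9.8 m/s² × 424 m = 7.936×10^6 Pa = 0.07936 kbar
dolomite: 2820 kg/m³ × 9.8 m/s² × 2510 m = 6.937×10^7 Pa = 0.6937 kbar
serpentinite: 2620 kg/m³ × 9.8 m/s² × 760 m = 1.951×10^7 Pa = 0.1951 kbar
Total = 0.2048 + 0.09105 + 0.07936 + 0.6937 + 0.1951 = 1.2640 kbar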